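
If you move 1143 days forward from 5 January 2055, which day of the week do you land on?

First find the weekday of Jan 5, 2055. Doomsday rule: the anchor day for the 2000s is Tuesday. For year 55: 55÷12 = 4 r 7, and 7÷4 = 1, so 4+7+1 = 12.
Tuesday + 12 ≡ Sunday — that's 2055's doomsday.
In January the doomsday date is Jan 3 (2055 is not a leap year).
Jan 5 is 2 days after Jan 3; 2 mod 7 = 2, so Sunday + 2 = Tuesday.
1143 mod 7 = 2, so 1143 days after a Tuesday is Tuesday + 2 = Thursday.

Thursday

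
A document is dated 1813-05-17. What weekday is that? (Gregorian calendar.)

Monday

January 1, 1813 is a Friday.
Jan 1, 1813 → Feb 1, 1813: 31 days (January has 31).
Feb 1, 1813 → Mar 1, 1813: 28 days (February has 28).
Mar 1, 1813 → Apr 1, 1813: 31 days (March has 31).
Apr 1, 1813 → May 1, 1813: 30 days (April has 30).
May 1, 1813 → May 17, 1813: 16 days.
Total: 136 days.
136 mod 7 = 3, so Friday + 3 = Monday.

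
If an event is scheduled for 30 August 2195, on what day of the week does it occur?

Sunday

Doomsday rule: the anchor day for the 2100s is Sunday. For year 95: 95÷12 = 7 r 11, and 11÷4 = 2, so 7+11+2 = 20.
Sunday + 20 ≡ Saturday — that's 2195's doomsday.
In August the doomsday date is Aug 8.
Aug 30 is 22 days after Aug 8; 22 mod 7 = 1, so Saturday + 1 = Sunday.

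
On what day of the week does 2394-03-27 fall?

Doomsday rule: the anchor day for the 2300s is Wednesday. For year 94: 94÷12 = 7 r 10, and 10÷4 = 2, so 7+10+2 = 19.
Wednesday + 19 ≡ Monday — that's 2394's doomsday.
In March the doomsday date is Mar 14.
Mar 27 is 13 days after Mar 14; 13 mod 7 = 6, so Monday + 6 = Sunday.

Sunday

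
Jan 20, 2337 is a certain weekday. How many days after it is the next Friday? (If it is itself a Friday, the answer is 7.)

2

Jan 20, 2337 is a Wednesday.
From Wednesday to the next Friday is 2 days.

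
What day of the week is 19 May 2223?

January 1, 2223 is a Wednesday.
Jan 1, 2223 → Feb 1, 2223: 31 days (January has 31).
Feb 1, 2223 → Mar 1, 2223: 28 days (February has 28).
Mar 1, 2223 → Apr 1, 2223: 31 days (March has 31).
Apr 1, 2223 → May 1, 2223: 30 days (April has 30).
May 1, 2223 → May 19, 2223: 18 days.
Total: 138 days.
138 mod 7 = 5, so Wednesday + 5 = Monday.

Monday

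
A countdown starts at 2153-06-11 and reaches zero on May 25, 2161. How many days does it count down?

2905

Jun 11, 2153 → Jun 11, 2154: 365 days.
Jun 11, 2154 → Jun 11, 2155: 365 days.
Jun 11, 2155 → Jun 11, 2156: 366 days (Feb 29, 2156 is in that span).
Jun 11, 2156 → Jun 11, 2157: 365 days.
Jun 11, 2157 → Jun 11, 2158: 365 days.
Jun 11, 2158 → Jun 11, 2159: 365 days.
Jun 11, 2159 → Jun 11, 2160: 366 days (Feb 29, 2160 is in that span).
Jun 11, 2160 → Jul 11, 2160: 30 days (June has 30).
Jul 11, 2160 → Aug 11, 2160: 31 days (July has 31).
Aug 11, 2160 → Sep 11, 2160: 31 days (August has 31).
Sep 11, 2160 → Oct 11, 2160: 30 days (September has 30).
Oct 11, 2160 → Nov 11, 2160: 31 days (October has 31).
Nov 11, 2160 → Dec 11, 2160: 30 days (November has 30).
Dec 11, 2160 → Jan 11, 2161: 31 days (December has 31).
Jan 11, 2161 → Feb 11, 2161: 31 days (January has 31).
Feb 11, 2161 → Mar 11, 2161: 28 days (February has 28).
Mar 11, 2161 → Apr 11, 2161: 31 days (March has 31).
Apr 11, 2161 → May 11, 2161: 30 days (April has 30).
May 11, 2161 → May 25, 2161: 14 days.
Total: 2905 days.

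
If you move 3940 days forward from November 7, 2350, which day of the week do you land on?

Monday

Nov 7, 2350 is a Tuesday.
3940 mod 7 = 6, so 3940 days after a Tuesday is Tuesday + 6 = Monday.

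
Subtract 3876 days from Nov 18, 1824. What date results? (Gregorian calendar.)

−366 (one year; includes Feb 29, 1824) → Nov 18, 1823 (3510 left).
−365 (one year) → Nov 18, 1822 (3145 left).
−365 (one year) → Nov 18, 1821 (2780 left).
−365 (one year) → Nov 18, 1820 (2415 left).
−366 (one year; includes Feb 29, 1820) → Nov 18, 1819 (2049 left).
−365 (one year) → Nov 18, 1818 (1684 left).
−365 (one year) → Nov 18, 1817 (1319 left).
−365 (one year) → Nov 18, 1816 (954 left).
−366 (one year; includes Feb 29, 1816) → Nov 18, 1815 (588 left).
−365 (one year) → Nov 18, 1814 (223 left).
−18 → Oct 31, 1814 (end of Oct, 31 days; 205 left).
−31 → Sep 30, 1814 (end of Sep, 30 days; 174 left).
−30 → Aug 31, 1814 (end of Aug, 31 days; 144 left).
−31 → Jul 31, 1814 (end of Jul, 31 days; 113 left).
−31 → Jun 30, 1814 (end of Jun, 30 days; 82 left).
−30 → May 31, 1814 (end of May, 31 days; 52 left).
−31 → Apr 30, 1814 (end of Apr, 30 days; 21 left).
−21 → Apr 9, 1814.

April 9, 1814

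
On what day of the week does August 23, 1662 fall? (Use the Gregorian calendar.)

Doomsday rule: the anchor day for the 1600s is Tuesday. For year 62: 62÷12 = 5 r 2, and 2÷4 = 0, so 5+2+0 = 7.
Tuesday + 7 ≡ Tuesday — that's 1662's doomsday.
In August the doomsday date is Aug 8.
Aug 23 is 15 days after Aug 8; 15 mod 7 = 1, so Tuesday + 1 = Wednesday.

Wednesday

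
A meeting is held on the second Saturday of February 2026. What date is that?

February 14, 2026

February 1, 2026 is a Sunday.
The first Saturday is therefore February 7 (6 days later).
The second Saturday is 7 + 1×7 = February 14.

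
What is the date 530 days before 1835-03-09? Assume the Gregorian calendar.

September 25, 1833

−365 (one year) → Mar 9, 1834 (165 left).
−9 → Feb 28, 1834 (end of Feb, 28 days; 156 left).
−28 → Jan 31, 1834 (end of Jan, 31 days; 128 left).
−31 → Dec 31, 1833 (end of Dec, 31 days; 97 left).
−31 → Nov 30, 1833 (end of Nov, 30 days; 66 left).
−30 → Oct 31, 1833 (end of Oct, 31 days; 36 left).
−31 → Sep 30, 1833 (end of Sep, 30 days; 5 left).
−5 → Sep 25, 1833.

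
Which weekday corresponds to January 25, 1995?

Wednesday

Doomsday rule: the anchor day for the 1900s is Wednesday. For year 95: 95÷12 = 7 r 11, and 11÷4 = 2, so 7+11+2 = 20.
Wednesday + 20 ≡ Tuesday — that's 1995's doomsday.
In January the doomsday date is Jan 3 (1995 is not a leap year).
Jan 25 is 22 days after Jan 3; 22 mod 7 = 1, so Tuesday + 1 = Wednesday.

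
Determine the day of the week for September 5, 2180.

Tuesday

January 1, 2180 is a Saturday.
Jan 1, 2180 → Feb 1, 2180: 31 days (January has 31).
Feb 1, 2180 → Mar 1, 2180: 29 days (February has 29).
Mar 1, 2180 → Apr 1, 2180: 31 days (March has 31).
Apr 1, 2180 → May 1, 2180: 30 days (April has 30).
May 1, 2180 → Jun 1, 2180: 31 days (May has 31).
Jun 1, 2180 → Jul 1, 2180: 30 days (June has 30).
Jul 1, 2180 → Aug 1, 2180: 31 days (July has 31).
Aug 1, 2180 → Sep 1, 2180: 31 days (August has 31).
Sep 1, 2180 → Sep 5, 2180: 4 days.
Total: 248 days.
248 mod 7 = 3, so Saturday + 3 = Tuesday.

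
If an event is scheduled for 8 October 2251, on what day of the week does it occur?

Doomsday rule: the anchor day for the 2200s is Friday. For year 51: 51÷12 = 4 r 3, and 3÷4 = 0, so 4+3+0 = 7.
Friday + 7 ≡ Friday — that's 2251's doomsday.
In October the doomsday date is Oct 10.
Oct 8 is 2 days before Oct 10; 2 mod 7 = 2, so Friday − 2 = Wednesday.

Wednesday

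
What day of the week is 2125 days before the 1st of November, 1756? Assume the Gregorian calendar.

Thursday

Nov 1, 1756 is a Monday.
2125 mod 7 = 4, so 2125 days before a Monday is Monday − 4 = Thursday.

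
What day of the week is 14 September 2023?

Thursday

January 1, 2023 is a Sunday.
Jan 1, 2023 → Feb 1, 2023: 31 days (January has 31).
Feb 1, 2023 → Mar 1, 2023: 28 days (February has 28).
Mar 1, 2023 → Apr 1, 2023: 31 days (March has 31).
Apr 1, 2023 → May 1, 2023: 30 days (April has 30).
May 1, 2023 → Jun 1, 2023: 31 days (May has 31).
Jun 1, 2023 → Jul 1, 2023: 30 days (June has 30).
Jul 1, 2023 → Aug 1, 2023: 31 days (July has 31).
Aug 1, 2023 → Sep 1, 2023: 31 days (August has 31).
Sep 1, 2023 → Sep 14, 2023: 13 days.
Total: 256 days.
256 mod 7 = 4, so Sunday + 4 = Thursday.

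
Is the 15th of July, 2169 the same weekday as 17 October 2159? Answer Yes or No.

From Oct 17, 2159 to Jul 15, 2169 is 3559 days.
3559 mod 7 = 3, so they are different weekdays.
(Oct 17, 2159 is a Wednesday; Jul 15, 2169 is a Saturday.)

No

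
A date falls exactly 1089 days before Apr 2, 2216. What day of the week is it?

First find the weekday of Apr 2, 2216. Doomsday rule: the anchor day for the 2200s is Friday. For year 16: 16÷12 = 1 r 4, and 4÷4 = 1, so 1+4+1 = 6.
Friday + 6 ≡ Thursday — that's 2216's doomsday.
In April the doomsday date is Apr 4.
Apr 2 is 2 days before Apr 4; 2 mod 7 = 2, so Thursday − 2 = Tuesday.
1089 mod 7 = 4, so 1089 days before a Tuesday is Tuesday − 4 = Friday.

Friday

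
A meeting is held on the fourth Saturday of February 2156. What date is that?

February 1, 2156 is a Sunday.
The first Saturday is therefore February 7 (6 days later).
The fourth Saturday is 7 + 3×7 = February 28.

February 28, 2156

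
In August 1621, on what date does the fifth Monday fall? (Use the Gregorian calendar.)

August 30, 1621

August 1, 1621 is a Sunday.
The first Monday is therefore August 2 (1 days later).
The fifth Monday is 2 + 4×7 = August 30.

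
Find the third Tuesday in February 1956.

February 21, 1956

February 1, 1956 is a Wednesday.
The first Tuesday is therefore February 7 (6 days later).
The third Tuesday is 7 + 2×7 = February 21.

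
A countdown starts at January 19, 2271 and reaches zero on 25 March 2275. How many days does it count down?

1526

Jan 19, 2271 → Jan 19, 2272: 365 days.
Jan 19, 2272 → Jan 19, 2273: 366 days (Feb 29, 2272 is in that span).
Jan 19, 2273 → Jan 19, 2274: 365 days.
Jan 19, 2274 → Jan 19, 2275: 365 days.
Jan 19, 2275 → Feb 19, 2275: 31 days (January has 31).
Feb 19, 2275 → Mar 19, 2275: 28 days (February has 28).
Mar 19, 2275 → Mar 25, 2275: 6 days.
Total: 1526 days.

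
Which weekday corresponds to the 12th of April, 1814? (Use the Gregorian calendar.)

Doomsday rule: the anchor day for the 1800s is Friday. For year 14: 14÷12 = 1 r 2, and 2÷4 = 0, so 1+2+0 = 3.
Friday + 3 ≡ Monday — that's 1814's doomsday.
In April the doomsday date is Apr 4.
Apr 12 is 8 days after Apr 4; 8 mod 7 = 1, so Monday + 1 = Tuesday.

Tuesday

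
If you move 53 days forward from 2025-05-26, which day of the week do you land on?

First find the weekday of May 26, 2025. Doomsday rule: the anchor day for the 2000s is Tuesday. For year 25: 25÷12 = 2 r 1, and 1÷4 = 0, so 2+1+0 = 3.
Tuesday + 3 ≡ Friday — that's 2025's doomsday.
In May the doomsday date is May 9.
May 26 is 17 days after May 9; 17 mod 7 = 3, so Friday + 3 = Monday.
53 mod 7 = 4, so 53 days after a Monday is Monday + 4 = Friday.

Friday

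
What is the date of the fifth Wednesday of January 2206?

January 29, 2206

January 1, 2206 is a Wednesday.
The first Wednesday is therefore January 1 (same day).
The fifth Wednesday is 1 + 4×7 = January 29.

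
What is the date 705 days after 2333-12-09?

November 14, 2335

+365 (one year) → Dec 9, 2334 (340 left).
Dec has 31 days: +23 → Jan 1, 2335 (317 left).
Jan has 31 days: +31 → Feb 1, 2335 (286 left).
Feb has 28 days: +28 → Mar 1, 2335 (258 left).
Mar has 31 days: +31 → Apr 1, 2335 (227 left).
Apr has 30 days: +30 → May 1, 2335 (197 left).
May has 31 days: +31 → Jun 1, 2335 (166 left).
Jun has 30 days: +30 → Jul 1, 2335 (136 left).
Jul has 31 days: +31 → Aug 1, 2335 (105 left).
Aug has 31 days: +31 → Sep 1, 2335 (74 left).
Sep has 30 days: +30 → Oct 1, 2335 (44 left).
Oct has 31 days: +31 → Nov 1, 2335 (13 left).
+13 → Nov 14, 2335.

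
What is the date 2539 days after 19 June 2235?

June 1, 2242

+366 (one year; includes Feb 29, 2236) → Jun 19, 2236 (2173 left).
+365 (one year) → Jun 19, 2237 (1808 left).
+365 (one year) → Jun 19, 2238 (1443 left).
+365 (one year) → Jun 19, 2239 (1078 left).
+366 (one year; includes Feb 29, 2240) → Jun 19, 2240 (712 left).
+365 (one year) → Jun 19, 2241 (347 left).
Jun has 30 days: +12 → Jul 1, 2241 (335 left).
Jul has 31 days: +31 → Aug 1, 2241 (304 left).
Aug has 31 days: +31 → Sep 1, 2241 (273 left).
Sep has 30 days: +30 → Oct 1, 2241 (243 left).
Oct has 31 days: +31 → Nov 1, 2241 (212 left).
Nov has 30 days: +30 → Dec 1, 2241 (182 left).
Dec has 31 days: +31 → Jan 1, 2242 (151 left).
Jan has 31 days: +31 → Feb 1, 2242 (120 left).
Feb has 28 days: +28 → Mar 1, 2242 (92 left).
Mar has 31 days: +31 → Apr 1, 2242 (61 left).
Apr has 30 days: +30 → May 1, 2242 (31 left).
May has 31 days: +31 → Jun 1, 2242 (0 left).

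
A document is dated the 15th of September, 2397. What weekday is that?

Monday

Doomsday rule: the anchor day for the 2300s is Wednesday. For year 97: 97÷12 = 8 r 1, and 1÷4 = 0, so 8+1+0 = 9.
Wednesday + 9 ≡ Friday — that's 2397's doomsday.
In September the doomsday date is Sep 5.
Sep 15 is 10 days after Sep 5; 10 mod 7 = 3, so Friday + 3 = Monday.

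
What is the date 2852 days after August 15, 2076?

+365 (one year) → Aug 15, 2077 (2487 left).
+365 (one year) → Aug 15, 2078 (2122 left).
+365 (one year) → Aug 15, 2079 (1757 left).
+366 (one year; includes Feb 29, 2080) → Aug 15, 2080 (1391 left).
+365 (one year) → Aug 15, 2081 (1026 left).
+365 (one year) → Aug 15, 2082 (661 left).
+365 (one year) → Aug 15, 2083 (296 left).
Aug has 31 days: +17 → Sep 1, 2083 (279 left).
Sep has 30 days: +30 → Oct 1, 2083 (249 left).
Oct has 31 days: +31 → Nov 1, 2083 (218 left).
Nov has 30 days: +30 → Dec 1, 2083 (188 left).
Dec has 31 days: +31 → Jan 1, 2084 (157 left).
Jan has 31 days: +31 → Feb 1, 2084 (126 left).
Feb has 29 days: +29 → Mar 1, 2084 (97 left).
Mar has 31 days: +31 → Apr 1, 2084 (66 left).
Apr has 30 days: +30 → May 1, 2084 (36 left).
May has 31 days: +31 → Jun 1, 2084 (5 left).
+5 → Jun 6, 2084.

June 6, 2084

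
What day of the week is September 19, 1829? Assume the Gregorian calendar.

Saturday

Doomsday rule: the anchor day for the 1800s is Friday. For year 29: 29÷12 = 2 r 5, and 5÷4 = 1, so 2+5+1 = 8.
Friday + 8 ≡ Saturday — that's 1829's doomsday.
In September the doomsday date is Sep 5.
Sep 19 is 14 days after Sep 5; 14 mod 7 = 0, so Saturday + 0 = Saturday.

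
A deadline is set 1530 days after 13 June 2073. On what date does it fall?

August 21, 2077

+365 (one year) → Jun 13, 2074 (1165 left).
+365 (one year) → Jun 13, 2075 (800 left).
+366 (one year; includes Feb 29, 2076) → Jun 13, 2076 (434 left).
+365 (one year) → Jun 13, 2077 (69 left).
Jun has 30 days: +18 → Jul 1, 2077 (51 left).
Jul has 31 days: +31 → Aug 1, 2077 (20 left).
+20 → Aug 21, 2077.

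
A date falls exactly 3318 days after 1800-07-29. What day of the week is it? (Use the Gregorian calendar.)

First find the weekday of Jul 29, 1800. Doomsday rule: the anchor day for the 1800s is Friday. For year 00: 0÷12 = 0 r 0, and 0÷4 = 0, so 0+0+0 = 0.
Friday + 0 ≡ Friday — that's 1800's doomsday.
In July the doomsday date is Jul 11.
Jul 29 is 18 days after Jul 11; 18 mod 7 = 4, so Friday + 4 = Tuesday.
3318 mod 7 = 0, so 3318 days after a Tuesday is Tuesday + 0 = Tuesday.

Tuesday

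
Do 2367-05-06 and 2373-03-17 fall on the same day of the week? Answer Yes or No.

From May 6, 2367 to Mar 17, 2373 is 2142 days.
2142 mod 7 = 0, so they are the same weekday.
(May 6, 2367 is a Saturday; Mar 17, 2373 is a Saturday.)

Yes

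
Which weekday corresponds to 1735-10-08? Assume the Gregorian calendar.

Doomsday rule: the anchor day for the 1700s is Sunday. For year 35: 35÷12 = 2 r 11, and 11÷4 = 2, so 2+11+2 = 15.
Sunday + 15 ≡ Monday — that's 1735's doomsday.
In October the doomsday date is Oct 10.
Oct 8 is 2 days before Oct 10; 2 mod 7 = 2, so Monday − 2 = Saturday.

Saturday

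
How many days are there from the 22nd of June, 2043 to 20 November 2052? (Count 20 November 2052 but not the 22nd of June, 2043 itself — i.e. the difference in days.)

3439

Jun 22, 2043 → Jun 22, 2044: 366 days (Feb 29, 2044 is in that span).
Jun 22, 2044 → Jun 22, 2045: 365 days.
Jun 22, 2045 → Jun 22, 2046: 365 days.
Jun 22, 2046 → Jun 22, 2047: 365 days.
Jun 22, 2047 → Jun 22, 2048: 366 days (Feb 29, 2048 is in that span).
Jun 22, 2048 → Jun 22, 2049: 365 days.
Jun 22, 2049 → Jun 22, 2050: 365 days.
Jun 22, 2050 → Jun 22, 2051: 365 days.
Jun 22, 2051 → Jun 22, 2052: 366 days (Feb 29, 2052 is in that span).
Jun 22, 2052 → Jul 22, 2052: 30 days (June has 30).
Jul 22, 2052 → Aug 22, 2052: 31 days (July has 31).
Aug 22, 2052 → Sep 22, 2052: 31 days (August has 31).
Sep 22, 2052 → Oct 22, 2052: 30 days (September has 30).
Oct 22, 2052 → Nov 20, 2052: 29 days.
Total: 3439 days.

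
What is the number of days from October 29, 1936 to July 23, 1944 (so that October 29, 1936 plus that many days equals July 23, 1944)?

2824

Oct 29, 1936 → Oct 29, 1937: 365 days.
Oct 29, 1937 → Oct 29, 1938: 365 days.
Oct 29, 1938 → Oct 29, 1939: 365 days.
Oct 29, 1939 → Oct 29, 1940: 366 days (Feb 29, 1940 is in that span).
Oct 29, 1940 → Oct 29, 1941: 365 days.
Oct 29, 1941 → Oct 29, 1942: 365 days.
Oct 29, 1942 → Oct 29, 1943: 365 days.
Oct 29, 1943 → Nov 29, 1943: 31 days (October has 31).
Nov 29, 1943 → Dec 29, 1943: 30 days (November has 30).
Dec 29, 1943 → Jan 29, 1944: 31 days (December has 31).
Jan 29, 1944 → Feb 29, 1944: 31 days (January has 31).
Feb 29, 1944 → Mar 29, 1944: 29 days (February has 29).
Mar 29, 1944 → Apr 29, 1944: 31 days (March has 31).
Apr 29, 1944 → May 29, 1944: 30 days (April has 30).
May 29, 1944 → Jun 29, 1944: 31 days (May has 31).
Jun 29, 1944 → Jul 23, 1944: 24 days.
Total: 2824 days.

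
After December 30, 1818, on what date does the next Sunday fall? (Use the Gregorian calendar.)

January 3, 1819

Dec 30, 1818 is a Wednesday.
From Wednesday to the next Sunday is 4 days.
Dec 30, 1818 + 4 = Jan 3, 1819.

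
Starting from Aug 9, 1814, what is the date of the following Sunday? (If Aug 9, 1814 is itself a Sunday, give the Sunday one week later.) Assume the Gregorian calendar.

Aug 9, 1814 is a Tuesday.
From Tuesday to the next Sunday is 5 days.
Aug 9, 1814 + 5 = Aug 14, 1814.

August 14, 1814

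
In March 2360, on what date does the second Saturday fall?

March 12, 2360

March 1, 2360 is a Tuesday.
The first Saturday is therefore March 5 (4 days later).
The second Saturday is 5 + 1×7 = March 12.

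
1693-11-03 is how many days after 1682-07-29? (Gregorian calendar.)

Jul 29, 1682 → Jul 29, 1683: 365 days.
Jul 29, 1683 → Jul 29, 1684: 366 days (Feb 29, 1684 is in that span).
Jul 29, 1684 → Jul 29, 1685: 365 days.
Jul 29, 1685 → Jul 29, 1686: 365 days.
Jul 29, 1686 → Jul 29, 1687: 365 days.
Jul 29, 1687 → Jul 29, 1688: 366 days (Feb 29, 1688 is in that span).
Jul 29, 1688 → Jul 29, 1689: 365 days.
Jul 29, 1689 → Jul 29, 1690: 365 days.
Jul 29, 1690 → Jul 29, 1691: 365 days.
Jul 29, 1691 → Jul 29, 1692: 366 days (Feb 29, 1692 is in that span).
Jul 29, 1692 → Jul 29, 1693: 365 days.
Jul 29, 1693 → Aug 29, 1693: 31 days (July has 31).
Aug 29, 1693 → Sep 29, 1693: 31 days (August has 31).
Sep 29, 1693 → Oct 29, 1693: 30 days (September has 30).
Oct 29, 1693 → Nov 3, 1693: 5 days.
Total: 4115 days.

4115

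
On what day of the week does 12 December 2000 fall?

Tuesday

January 1, 2000 is a Saturday.
Jan 1, 2000 → Feb 1, 2000: 31 days (January has 31).
Feb 1, 2000 → Mar 1, 2000: 29 days (February has 29).
Mar 1, 2000 → Apr 1, 2000: 31 days (March has 31).
Apr 1, 2000 → May 1, 2000: 30 days (April has 30).
May 1, 2000 → Jun 1, 2000: 31 days (May has 31).
Jun 1, 2000 → Jul 1, 2000: 30 days (June has 30).
Jul 1, 2000 → Aug 1, 2000: 31 days (July has 31).
Aug 1, 2000 → Sep 1, 2000: 31 days (August has 31).
Sep 1, 2000 → Oct 1, 2000: 30 days (September has 30).
Oct 1, 2000 → Nov 1, 2000: 31 days (October has 31).
Nov 1, 2000 → Dec 1, 2000: 30 days (November has 30).
Dec 1, 2000 → Dec 12, 2000: 11 days.
Total: 346 days.
346 mod 7 = 3, so Saturday + 3 = Tuesday.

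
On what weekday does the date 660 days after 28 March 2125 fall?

Mar 28, 2125 is a Wednesday.
660 mod 7 = 2, so 660 days after a Wednesday is Wednesday + 2 = Friday.

Friday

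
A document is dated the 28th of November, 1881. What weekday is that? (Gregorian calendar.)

Doomsday rule: the anchor day for the 1800s is Friday. For year 81: 81÷12 = 6 r 9, and 9÷4 = 2, so 6+9+2 = 17.
Friday + 17 ≡ Monday — that's 1881's doomsday.
In November the doomsday date is Nov 7.
Nov 28 is 21 days after Nov 7; 21 mod 7 = 0, so Monday + 0 = Monday.

Monday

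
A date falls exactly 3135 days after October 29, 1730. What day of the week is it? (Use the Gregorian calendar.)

Saturday

First find the weekday of Oct 29, 1730. Doomsday rule: the anchor day for the 1700s is Sunday. For year 30: 30÷12 = 2 r 6, and 6÷4 = 1, so 2+6+1 = 9.
Sunday + 9 ≡ Tuesday — that's 1730's doomsday.
In October the doomsday date is Oct 10.
Oct 29 is 19 days after Oct 10; 19 mod 7 = 5, so Tuesday + 5 = Sunday.
3135 mod 7 = 6, so 3135 days after a Sunday is Sunday + 6 = Saturday.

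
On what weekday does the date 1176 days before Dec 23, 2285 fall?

Wednesday

Dec 23, 2285 is a Wednesday.
1176 mod 7 = 0, so 1176 days before a Wednesday is Wednesday − 0 = Wednesday.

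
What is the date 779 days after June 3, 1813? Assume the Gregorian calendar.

July 22, 1815

+365 (one year) → Jun 3, 1814 (414 left).
+365 (one year) → Jun 3, 1815 (49 left).
Jun has 30 days: +28 → Jul 1, 1815 (21 left).
+21 → Jul 22, 1815.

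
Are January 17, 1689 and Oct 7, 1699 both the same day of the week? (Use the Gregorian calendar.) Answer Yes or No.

No

From Jan 17, 1689 to Oct 7, 1699 is 3915 days.
3915 mod 7 = 2, so they are different weekdays.
(Jan 17, 1689 is a Monday; Oct 7, 1699 is a Wednesday.)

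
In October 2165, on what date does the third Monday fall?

October 21, 2165

October 1, 2165 is a Tuesday.
The first Monday is therefore October 7 (6 days later).
The third Monday is 7 + 2×7 = October 21.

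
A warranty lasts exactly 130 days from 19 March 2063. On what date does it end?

Mar has 31 days: +13 → Apr 1, 2063 (117 left).
Apr has 30 days: +30 → May 1, 2063 (87 left).
May has 31 days: +31 → Jun 1, 2063 (56 left).
Jun has 30 days: +30 → Jul 1, 2063 (26 left).
+26 → Jul 27, 2063.

July 27, 2063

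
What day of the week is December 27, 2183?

Saturday

Doomsday rule: the anchor day for the 2100s is Sunday. For year 83: 83÷12 = 6 r 11, and 11÷4 = 2, so 6+11+2 = 19.
Sunday + 19 ≡ Friday — that's 2183's doomsday.
In December the doomsday date is Dec 12.
Dec 27 is 15 days after Dec 12; 15 mod 7 = 1, so Friday + 1 = Saturday.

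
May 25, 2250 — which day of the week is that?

Doomsday rule: the anchor day for the 2200s is Friday. For year 50: 50÷12 = 4 r 2, and 2÷4 = 0, so 4+2+0 = 6.
Friday + 6 ≡ Thursday — that's 2250's doomsday.
In May the doomsday date is May 9.
May 25 is 16 days after May 9; 16 mod 7 = 2, so Thursday + 2 = Saturday.

Saturday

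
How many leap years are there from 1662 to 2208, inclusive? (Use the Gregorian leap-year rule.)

Multiples of 4 in [1662,2208]: 137.
Of those, multiples of 100: 6 (not leap unless ÷400).
Multiples of 400: 1.
Leap years = 137 − 6 + 1 = 132.

132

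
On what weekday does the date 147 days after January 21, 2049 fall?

Thursday

First find the weekday of Jan 21, 2049. Doomsday rule: the anchor day for the 2000s is Tuesday. For year 49: 49÷12 = 4 r 1, and 1÷4 = 0, so 4+1+0 = 5.
Tuesday + 5 ≡ Sunday — that's 2049's doomsday.
In January the doomsday date is Jan 3 (2049 is not a leap year).
Jan 21 is 18 days after Jan 3; 18 mod 7 = 4, so Sunday + 4 = Thursday.
147 mod 7 = 0, so 147 days after a Thursday is Thursday + 0 = Thursday.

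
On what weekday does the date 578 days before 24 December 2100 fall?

Dec 24, 2100 is a Friday.
578 mod 7 = 4, so 578 days before a Friday is Friday − 4 = Monday.

Monday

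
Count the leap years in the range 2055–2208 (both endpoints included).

37

Multiples of 4 in [2055,2208]: 39.
Of those, multiples of 100: 2 (not leap unless ÷400).
Multiples of 400: 0.
Leap years = 39 − 2 + 0 = 37.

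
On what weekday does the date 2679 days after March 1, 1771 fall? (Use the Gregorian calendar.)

Wednesday

Mar 1, 1771 is a Friday.
2679 mod 7 = 5, so 2679 days after a Friday is Friday + 5 = Wednesday.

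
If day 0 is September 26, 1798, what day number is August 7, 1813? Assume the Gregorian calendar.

Sep 26, 1798 → Sep 26, 1799: 365 days.
Sep 26, 1799 → Sep 26, 1800: 365 days.
Sep 26, 1800 → Sep 26, 1801: 365 days.
Sep 26, 1801 → Sep 26, 1802: 365 days.
Sep 26, 1802 → Sep 26, 1803: 365 days.
Sep 26, 1803 → Sep 26, 1804: 366 days (Feb 29, 1804 is in that span).
Sep 26, 1804 → Sep 26, 1805: 365 days.
Sep 26, 1805 → Sep 26, 1806: 365 days.
Sep 26, 1806 → Sep 26, 1807: 365 days.
Sep 26, 1807 → Sep 26, 1808: 366 days (Feb 29, 1808 is in that span).
Sep 26, 1808 → Sep 26, 1809: 365 days.
Sep 26, 1809 → Sep 26, 1810: 365 days.
Sep 26, 1810 → Sep 26, 1811: 365 days.
Sep 26, 1811 → Sep 26, 1812: 366 days (Feb 29, 1812 is in that span).
Sep 26, 1812 → Oct 26, 1812: 30 days (September has 30).
Oct 26, 1812 → Nov 26, 1812: 31 days (October has 31).
Nov 26, 1812 → Dec 26, 1812: 30 days (November has 30).
Dec 26, 1812 → Jan 26, 1813: 31 days (December has 31).
Jan 26, 1813 → Feb 26, 1813: 31 days (January has 31).
Feb 26, 1813 → Mar 26, 1813: 28 days (February has 28).
Mar 26, 1813 → Apr 26, 1813: 31 days (March has 31).
Apr 26, 1813 → May 26, 1813: 30 days (April has 30).
May 26, 1813 → Jun 26, 1813: 31 days (May has 31).
Jun 26, 1813 → Jul 26, 1813: 30 days (June has 30).
Jul 26, 1813 → Aug 7, 1813: 12 days.
Total: 5428 days.

5428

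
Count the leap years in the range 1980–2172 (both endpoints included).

Multiples of 4 in [1980,2172]: 49.
Of those, multiples of 100: 2 (not leap unless ÷400).
Multiples of 400: 1.
Leap years = 49 − 2 + 1 = 48.

48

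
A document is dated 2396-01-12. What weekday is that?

Doomsday rule: the anchor day for the 2300s is Wednesday. For year 96: 96÷12 = 8 r 0, and 0÷4 = 0, so 8+0+0 = 8.
Wednesday + 8 ≡ Thursday — that's 2396's doomsday.
In January the doomsday date is Jan 4 (2396 is a leap year (divisible by 4)).
Jan 12 is 8 days after Jan 4; 8 mod 7 = 1, so Thursday + 1 = Friday.

Friday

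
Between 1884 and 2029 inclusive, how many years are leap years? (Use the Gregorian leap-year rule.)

36

Multiples of 4 in [1884,2029]: 37.
Of those, multiples of 100: 2 (not leap unless ÷400).
Multiples of 400: 1.
Leap years = 37 − 2 + 1 = 36.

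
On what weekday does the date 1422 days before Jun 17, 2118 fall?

Thursday

First find the weekday of Jun 17, 2118. Doomsday rule: the anchor day for the 2100s is Sunday. For year 18: 18÷12 = 1 r 6, and 6÷4 = 1, so 1+6+1 = 8.
Sunday + 8 ≡ Monday — that's 2118's doomsday.
In June the doomsday date is Jun 6.
Jun 17 is 11 days after Jun 6; 11 mod 7 = 4, so Monday + 4 = Friday.
1422 mod 7 = 1, so 1422 days before a Friday is Friday − 1 = Thursday.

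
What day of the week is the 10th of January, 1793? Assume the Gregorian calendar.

Doomsday rule: the anchor day for the 1700s is Sunday. For year 93: 93÷12 = 7 r 9, and 9÷4 = 2, so 7+9+2 = 18.
Sunday + 18 ≡ Thursday — that's 1793's doomsday.
In January the doomsday date is Jan 3 (1793 is not a leap year).
Jan 10 is 7 days after Jan 3; 7 mod 7 = 0, so Thursday + 0 = Thursday.

Thursday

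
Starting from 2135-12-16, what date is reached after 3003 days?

March 6, 2144

+366 (one year; includes Feb 29, 2136) → Dec 16, 2136 (2637 left).
+365 (one year) → Dec 16, 2137 (2272 left).
+365 (one year) → Dec 16, 2138 (1907 left).
+365 (one year) → Dec 16, 2139 (1542 left).
+366 (one year; includes Feb 29, 2140) → Dec 16, 2140 (1176 left).
+365 (one year) → Dec 16, 2141 (811 left).
+365 (one year) → Dec 16, 2142 (446 left).
+365 (one year) → Dec 16, 2143 (81 left).
Dec has 31 days: +16 → Jan 1, 2144 (65 left).
Jan has 31 days: +31 → Feb 1, 2144 (34 left).
Feb has 29 days: +29 → Mar 1, 2144 (5 left).
+5 → Mar 6, 2144.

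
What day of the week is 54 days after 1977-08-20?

Thursday

First find the weekday of Aug 20, 1977. Doomsday rule: the anchor day for the 1900s is Wednesday. For year 77: 77÷12 = 6 r 5, and 5÷4 = 1, so 6+5+1 = 12.
Wednesday + 12 ≡ Monday — that's 1977's doomsday.
In August the doomsday date is Aug 8.
Aug 20 is 12 days after Aug 8; 12 mod 7 = 5, so Monday + 5 = Saturday.
54 mod 7 = 5, so 54 days after a Saturday is Saturday + 5 = Thursday.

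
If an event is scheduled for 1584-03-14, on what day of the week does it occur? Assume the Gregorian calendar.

Doomsday rule: the anchor day for the 1500s is Wednesday. For year 84: 84÷12 = 7 r 0, and 0÷4 = 0, so 7+0+0 = 7.
Wednesday + 7 ≡ Wednesday — that's 1584's doomsday.
In March the doomsday date is Mar 14.
Mar 14 is the doomsday itself: Wednesday.

Wednesday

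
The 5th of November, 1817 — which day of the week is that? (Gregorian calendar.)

Doomsday rule: the anchor day for the 1800s is Friday. For year 17: 17÷12 = 1 r 5, and 5÷4 = 1, so 1+5+1 = 7.
Friday + 7 ≡ Friday — that's 1817's doomsday.
In November the doomsday date is Nov 7.
Nov 5 is 2 days before Nov 7; 2 mod 7 = 2, so Friday − 2 = Wednesday.

Wednesday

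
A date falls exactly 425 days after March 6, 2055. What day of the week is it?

Mar 6, 2055 is a Saturday.
425 mod 7 = 5, so 425 days after a Saturday is Saturday + 5 = Thursday.

Thursday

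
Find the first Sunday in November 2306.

November 1, 2306 is a Thursday.
The first Sunday is therefore November 4 (3 days later).

November 4, 2306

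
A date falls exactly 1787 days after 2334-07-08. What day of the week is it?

Jul 8, 2334 is a Sunday.
1787 mod 7 = 2, so 1787 days after a Sunday is Sunday + 2 = Tuesday.

Tuesday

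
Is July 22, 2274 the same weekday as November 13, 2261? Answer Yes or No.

From Nov 13, 2261 to Jul 22, 2274 is 4634 days.
4634 mod 7 = 0, so they are the same weekday.
(Nov 13, 2261 is a Wednesday; Jul 22, 2274 is a Wednesday.)

Yes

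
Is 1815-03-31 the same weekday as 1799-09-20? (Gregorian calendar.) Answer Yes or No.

From Sep 20, 1799 to Mar 31, 1815 is 5670 days.
5670 mod 7 = 0, so they are the same weekday.
(Sep 20, 1799 is a Friday; Mar 31, 1815 is a Friday.)

Yes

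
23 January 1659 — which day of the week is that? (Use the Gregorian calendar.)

Doomsday rule: the anchor day for the 1600s is Tuesday. For year 59: 59÷12 = 4 r 11, and 11÷4 = 2, so 4+11+2 = 17.
Tuesday + 17 ≡ Friday — that's 1659's doomsday.
In January the doomsday date is Jan 3 (1659 is not a leap year).
Jan 23 is 20 days after Jan 3; 20 mod 7 = 6, so Friday + 6 = Thursday.

Thursday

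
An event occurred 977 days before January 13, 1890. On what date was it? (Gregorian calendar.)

−365 (one year) → Jan 13, 1889 (612 left).
−366 (one year; includes Feb 29, 1888) → Jan 13, 1888 (246 left).
−13 → Dec 31, 1887 (end of Dec, 31 days; 233 left).
−31 → Nov 30, 1887 (end of Nov, 30 days; 202 left).
−30 → Oct 31, 1887 (end of Oct, 31 days; 172 left).
−31 → Sep 30, 1887 (end of Sep, 30 days; 141 left).
−30 → Aug 31, 1887 (end of Aug, 31 days; 111 left).
−31 → Jul 31, 1887 (end of Jul, 31 days; 80 left).
−31 → Jun 30, 1887 (end of Jun, 30 days; 49 left).
−30 → May 31, 1887 (end of May, 31 days; 19 left).
−19 → May 12, 1887.

May 12, 1887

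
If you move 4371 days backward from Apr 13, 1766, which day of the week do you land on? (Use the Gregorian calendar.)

First find the weekday of Apr 13, 1766. Doomsday rule: the anchor day for the 1700s is Sunday. For year 66: 66÷12 = 5 r 6, and 6÷4 = 1, so 5+6+1 = 12.
Sunday + 12 ≡ Friday — that's 1766's doomsday.
In April the doomsday date is Apr 4.
Apr 13 is 9 days after Apr 4; 9 mod 7 = 2, so Friday + 2 = Sunday.
4371 mod 7 = 3, so 4371 days before a Sunday is Sunday − 3 = Thursday.

Thursday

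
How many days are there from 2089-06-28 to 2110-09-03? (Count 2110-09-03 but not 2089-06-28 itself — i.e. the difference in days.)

7736

Jun 28, 2089 → Jun 28, 2090: 365 days.
Jun 28, 2090 → Jun 28, 2091: 365 days.
Jun 28, 2091 → Jun 28, 2092: 366 days (Feb 29, 2092 is in that span).
Jun 28, 2092 → Jun 28, 2093: 365 days.
Jun 28, 2093 → Jun 28, 2094: 365 days.
Jun 28, 2094 → Jun 28, 2095: 365 days.
Jun 28, 2095 → Jun 28, 2096: 366 days (Feb 29, 2096 is in that span).
Jun 28, 2096 → Jun 28, 2097: 365 days.
Jun 28, 2097 → Jun 28, 2098: 365 days.
Jun 28, 2098 → Jun 28, 2099: 365 days.
Jun 28, 2099 → Jun 28, 2100: 365 days.
Jun 28, 2100 → Jun 28, 2101: 365 days.
Jun 28, 2101 → Jun 28, 2102: 365 days.
Jun 28, 2102 → Jun 28, 2103: 365 days.
Jun 28, 2103 → Jun 28, 2104: 366 days (Feb 29, 2104 is in that span).
Jun 28, 2104 → Jun 28, 2105: 365 days.
Jun 28, 2105 → Jun 28, 2106: 365 days.
Jun 28, 2106 → Jun 28, 2107: 365 days.
Jun 28, 2107 → Jun 28, 2108: 366 days (Feb 29, 2108 is in that span).
Jun 28, 2108 → Jun 28, 2109: 365 days.
Jun 28, 2109 → Jun 28, 2110: 365 days.
Jun 28, 2110 → Jul 28, 2110: 30 days (June has 30).
Jul 28, 2110 → Aug 28, 2110: 31 days (July has 31).
Aug 28, 2110 → Sep 3, 2110: 6 days.
Total: 7736 days.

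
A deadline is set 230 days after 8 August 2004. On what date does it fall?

Aug has 31 days: +24 → Sep 1, 2004 (206 left).
Sep has 30 days: +30 → Oct 1, 2004 (176 left).
Oct has 31 days: +31 → Nov 1, 2004 (145 left).
Nov has 30 days: +30 → Dec 1, 2004 (115 left).
Dec has 31 days: +31 → Jan 1, 2005 (84 left).
Jan has 31 days: +31 → Feb 1, 2005 (53 left).
Feb has 28 days: +28 → Mar 1, 2005 (25 left).
+25 → Mar 26, 2005.

March 26, 2005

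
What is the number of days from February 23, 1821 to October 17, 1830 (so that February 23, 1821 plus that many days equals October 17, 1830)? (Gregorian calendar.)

3523

Feb 23, 1821 → Feb 23, 1822: 365 days.
Feb 23, 1822 → Feb 23, 1823: 365 days.
Feb 23, 1823 → Feb 23, 1824: 365 days.
Feb 23, 1824 → Feb 23, 1825: 366 days (Feb 29, 1824 is in that span).
Feb 23, 1825 → Feb 23, 1826: 365 days.
Feb 23, 1826 → Feb 23, 1827: 365 days.
Feb 23, 1827 → Feb 23, 1828: 365 days.
Feb 23, 1828 → Feb 23, 1829: 366 days (Feb 29, 1828 is in that span).
Feb 23, 1829 → Feb 23, 1830: 365 days.
Feb 23, 1830 → Mar 23, 1830: 28 days (February has 28).
Mar 23, 1830 → Apr 23, 1830: 31 days (March has 31).
Apr 23, 1830 → May 23, 1830: 30 days (April has 30).
May 23, 1830 → Jun 23, 1830: 31 days (May has 31).
Jun 23, 1830 → Jul 23, 1830: 30 days (June has 30).
Jul 23, 1830 → Aug 23, 1830: 31 days (July has 31).
Aug 23, 1830 → Sep 23, 1830: 31 days (August has 31).
Sep 23, 1830 → Oct 17, 1830: 24 days.
Total: 3523 days.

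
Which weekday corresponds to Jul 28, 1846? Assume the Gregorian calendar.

Doomsday rule: the anchor day for the 1800s is Friday. For year 46: 46÷12 = 3 r 10, and 10÷4 = 2, so 3+10+2 = 15.
Friday + 15 ≡ Saturday — that's 1846's doomsday.
In July the doomsday date is Jul 11.
Jul 28 is 17 days after Jul 11; 17 mod 7 = 3, so Saturday + 3 = Tuesday.

Tuesday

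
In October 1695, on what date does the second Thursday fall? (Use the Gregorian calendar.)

October 13, 1695

October 1, 1695 is a Saturday.
The first Thursday is therefore October 6 (5 days later).
The second Thursday is 6 + 1×7 = October 13.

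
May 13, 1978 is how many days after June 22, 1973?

Jun 22, 1973 → Jun 22, 1974: 365 days.
Jun 22, 1974 → Jun 22, 1975: 365 days.
Jun 22, 1975 → Jun 22, 1976: 366 days (Feb 29, 1976 is in that span).
Jun 22, 1976 → Jun 22, 1977: 365 days.
Jun 22, 1977 → Jul 22, 1977: 30 days (June has 30).
Jul 22, 1977 → Aug 22, 1977: 31 days (July has 31).
Aug 22, 1977 → Sep 22, 1977: 31 days (August has 31).
Sep 22, 1977 → Oct 22, 1977: 30 days (September has 30).
Oct 22, 1977 → Nov 22, 1977: 31 days (October has 31).
Nov 22, 1977 → Dec 22, 1977: 30 days (November has 30).
Dec 22, 1977 → Jan 22, 1978: 31 days (December has 31).
Jan 22, 1978 → Feb 22, 1978: 31 days (January has 31).
Feb 22, 1978 → Mar 22, 1978: 28 days (February has 28).
Mar 22, 1978 → Apr 22, 1978: 31 days (March has 31).
Apr 22, 1978 → May 13, 1978: 21 days.
Total: 1786 days.

1786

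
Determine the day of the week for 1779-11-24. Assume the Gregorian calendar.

Wednesday

Doomsday rule: the anchor day for the 1700s is Sunday. For year 79: 79÷12 = 6 r 7, and 7÷4 = 1, so 6+7+1 = 14.
Sunday + 14 ≡ Sunday — that's 1779's doomsday.
In November the doomsday date is Nov 7.
Nov 24 is 17 days after Nov 7; 17 mod 7 = 3, so Sunday + 3 = Wednesday.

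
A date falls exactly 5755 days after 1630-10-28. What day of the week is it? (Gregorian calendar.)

Tuesday

Oct 28, 1630 is a Monday.
5755 mod 7 = 1, so 5755 days after a Monday is Monday + 1 = Tuesday.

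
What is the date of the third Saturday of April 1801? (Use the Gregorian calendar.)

April 1, 1801 is a Wednesday.
The first Saturday is therefore April 4 (3 days later).
The third Saturday is 4 + 2×7 = April 18.

April 18, 1801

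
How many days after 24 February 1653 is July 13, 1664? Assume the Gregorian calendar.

Feb 24, 1653 → Feb 24, 1654: 365 days.
Feb 24, 1654 → Feb 24, 1655: 365 days.
Feb 24, 1655 → Feb 24, 1656: 365 days.
Feb 24, 1656 → Feb 24, 1657: 366 days (Feb 29, 1656 is in that span).
Feb 24, 1657 → Feb 24, 1658: 365 days.
Feb 24, 1658 → Feb 24, 1659: 365 days.
Feb 24, 1659 → Feb 24, 1660: 365 days.
Feb 24, 1660 → Feb 24, 1661: 366 days (Feb 29, 1660 is in that span).
Feb 24, 1661 → Feb 24, 1662: 365 days.
Feb 24, 1662 → Feb 24, 1663: 365 days.
Feb 24, 1663 → Feb 24, 1664: 365 days.
Feb 24, 1664 → Mar 24, 1664: 29 days (February has 29).
Mar 24, 1664 → Apr 24, 1664: 31 days (March has 31).
Apr 24, 1664 → May 24, 1664: 30 days (April has 30).
May 24, 1664 → Jun 24, 1664: 31 days (May has 31).
Jun 24, 1664 → Jul 13, 1664: 19 days.
Total: 4157 days.

4157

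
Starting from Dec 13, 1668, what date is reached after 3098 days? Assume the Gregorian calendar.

June 7, 1677

+365 (one year) → Dec 13, 1669 (2733 left).
+365 (one year) → Dec 13, 1670 (2368 left).
+365 (one year) → Dec 13, 1671 (2003 left).
+366 (one year; includes Feb 29, 1672) → Dec 13, 1672 (1637 left).
+365 (one year) → Dec 13, 1673 (1272 left).
+365 (one year) → Dec 13, 1674 (907 left).
+365 (one year) → Dec 13, 1675 (542 left).
+366 (one year; includes Feb 29, 1676) → Dec 13, 1676 (176 left).
Dec has 31 days: +19 → Jan 1, 1677 (157 left).
Jan has 31 days: +31 → Feb 1, 1677 (126 left).
Feb has 28 days: +28 → Mar 1, 1677 (98 left).
Mar has 31 days: +31 → Apr 1, 1677 (67 left).
Apr has 30 days: +30 → May 1, 1677 (37 left).
May has 31 days: +31 → Jun 1, 1677 (6 left).
+6 → Jun 7, 1677.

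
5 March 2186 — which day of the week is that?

Sunday

Doomsday rule: the anchor day for the 2100s is Sunday. For year 86: 86÷12 = 7 r 2, and 2÷4 = 0, so 7+2+0 = 9.
Sunday + 9 ≡ Tuesday — that's 2186's doomsday.
In March the doomsday date is Mar 14.
Mar 5 is 9 days before Mar 14; 9 mod 7 = 2, so Tuesday − 2 = Sunday.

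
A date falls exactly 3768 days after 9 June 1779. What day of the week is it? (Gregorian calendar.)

Friday

First find the weekday of Jun 9, 1779. Doomsday rule: the anchor day for the 1700s is Sunday. For year 79: 79÷12 = 6 r 7, and 7÷4 = 1, so 6+7+1 = 14.
Sunday + 14 ≡ Sunday — that's 1779's doomsday.
In June the doomsday date is Jun 6.
Jun 9 is 3 days after Jun 6; 3 mod 7 = 3, so Sunday + 3 = Wednesday.
3768 mod 7 = 2, so 3768 days after a Wednesday is Wednesday + 2 = Friday.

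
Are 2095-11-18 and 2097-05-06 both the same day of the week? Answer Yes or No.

From Nov 18, 2095 to May 6, 2097 is 535 days.
535 mod 7 = 3, so they are different weekdays.
(Nov 18, 2095 is a Friday; May 6, 2097 is a Monday.)

No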